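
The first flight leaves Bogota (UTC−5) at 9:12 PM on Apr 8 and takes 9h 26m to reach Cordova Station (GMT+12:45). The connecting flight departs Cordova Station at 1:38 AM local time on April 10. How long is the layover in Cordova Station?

Convert departure to UTC: 9:12 PM + 5:00 = 2:12 AM UTC on Apr 9.
Add 9 hours and 26 minutes flight time → 11:38 AM UTC.
Cordova Station is UTC+12:45, so local arrival = 11:38 AM + 12:45 = 12:23 AM on Apr 10.
Layover = 1:38 AM − 12:23 AM = 1 hour 15 minutes.

1 hour 15 minutes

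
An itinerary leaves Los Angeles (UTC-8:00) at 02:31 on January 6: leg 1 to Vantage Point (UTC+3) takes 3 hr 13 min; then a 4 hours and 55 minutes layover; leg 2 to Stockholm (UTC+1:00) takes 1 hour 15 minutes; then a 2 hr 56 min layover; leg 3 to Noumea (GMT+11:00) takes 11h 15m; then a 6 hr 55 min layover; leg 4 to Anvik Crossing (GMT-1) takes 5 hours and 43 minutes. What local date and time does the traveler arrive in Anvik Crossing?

Convert departure to UTC: 02:31 + 8:00 = 10:31 UTC on Jan 6.
Add 3 hours and 13 minutes leg 1 → 13:44 UTC.
Add 4 hours 55 minutes layover in Vantage Point → 18:39 UTC.
Add 1 hour 15 minutes leg 2 → 19:54 UTC.
Add 2 hours and 56 minutes layover in Stockholm → 22:50 UTC.
Add 11 hours and 15 minutes leg 3 → 10:05 UTC (Jan 7).
Add 6 hours 55 minutes layover in Noumea → 17:00 UTC.
Add 5 hours 43 minutes leg 4 → 22:43 UTC.
Anvik Crossing is UTC−1:00, so local arrival = 22:43 − 1:00 = 21:43 on Jan 7.

21:43 on Jan 7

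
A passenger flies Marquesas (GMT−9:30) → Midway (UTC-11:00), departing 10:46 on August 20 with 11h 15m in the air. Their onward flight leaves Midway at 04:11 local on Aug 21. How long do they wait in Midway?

Convert departure to UTC: 10:46 + 9:30 = 20:16 UTC on Aug 20.
Add 11 hours and 15 minutes flight time → 07:31 UTC (Aug 21).
Midway is UTC−11:00, so local arrival = 07:31 − 11:00 = 20:31 on Aug 20.
Layover = 04:11 − 20:31 (+1 day) = 7 hours 40 minutes.

7 hours 40 minutes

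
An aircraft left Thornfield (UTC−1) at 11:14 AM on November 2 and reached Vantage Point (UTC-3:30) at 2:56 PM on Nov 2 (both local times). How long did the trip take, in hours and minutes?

6 hours 12 minutes

Departure in UTC: 11:14 AM + 1:00 = 12:14 PM on Nov 2.
Arrival in UTC: 2:56 PM + 3:30 = 6:26 PM on Nov 2.
Elapsed = 6:26 PM − 12:14 PM = 6 hours 12 minutes.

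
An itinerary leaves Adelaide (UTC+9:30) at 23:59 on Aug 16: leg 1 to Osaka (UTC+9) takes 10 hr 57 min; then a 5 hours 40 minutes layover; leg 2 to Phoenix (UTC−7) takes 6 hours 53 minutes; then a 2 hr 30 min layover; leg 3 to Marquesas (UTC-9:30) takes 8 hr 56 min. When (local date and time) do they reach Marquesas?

15:55 on Aug 17

Convert departure to UTC: 23:59 − 9:30 = 14:29 UTC on Aug 16.
Add 10 hours and 57 minutes leg 1 → 01:26 UTC (Aug 17).
Add 5 hours and 40 minutes layover in Osaka → 07:06 UTC.
Add 6 hours 53 minutes leg 2 → 13:59 UTC.
Add 2 hours 30 minutes layover in Phoenix → 16:29 UTC.
Add 8 hours and 56 minutes leg 3 → 01:25 UTC (Aug 18).
Marquesas is UTC−9:30, so local arrival = 01:25 − 9:30 = 15:55 on Aug 17.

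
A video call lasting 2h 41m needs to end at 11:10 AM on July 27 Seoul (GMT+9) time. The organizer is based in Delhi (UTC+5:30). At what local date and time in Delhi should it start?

Target end time in UTC: 11:10 AM − 9:00 = 2:10 AM on Jul 27.
Subtract 2 hours 41 minutes → start 11:29 PM UTC on Jul 26.
Delhi is UTC+5:30: 11:29 PM + 5:30 = 4:59 AM on Jul 27.

4:59 AM on Jul 27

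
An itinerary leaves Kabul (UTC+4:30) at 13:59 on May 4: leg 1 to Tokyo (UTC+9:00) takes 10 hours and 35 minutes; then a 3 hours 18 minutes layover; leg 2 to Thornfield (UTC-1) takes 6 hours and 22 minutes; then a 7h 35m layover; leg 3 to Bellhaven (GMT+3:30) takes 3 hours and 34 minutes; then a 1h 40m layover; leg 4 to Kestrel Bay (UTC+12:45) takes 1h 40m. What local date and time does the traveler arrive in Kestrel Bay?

08:58 on May 6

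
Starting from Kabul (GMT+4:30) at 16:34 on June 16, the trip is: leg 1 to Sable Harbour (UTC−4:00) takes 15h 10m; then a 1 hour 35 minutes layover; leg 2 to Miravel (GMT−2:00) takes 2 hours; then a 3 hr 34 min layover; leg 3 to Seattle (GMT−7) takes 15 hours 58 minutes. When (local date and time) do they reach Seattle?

19:21 on Jun 17

Convert departure to UTC: 16:34 − 4:30 = 12:04 UTC on Jun 16.
Add 15 hours 10 minutes leg 1 → 03:14 UTC (Jun 17).
Add 1 hour and 35 minutes layover in Sable Harbour → 04:49 UTC.
Add 2 hours leg 2 → 06:49 UTC.
Add 3 hours and 34 minutes layover in Miravel → 10:23 UTC.
Add 15 hours 58 minutes leg 3 → 02:21 UTC (Jun 18).
Seattle is UTC−7:00, so local arrival = 02:21 − 7:00 = 19:21 on Jun 17.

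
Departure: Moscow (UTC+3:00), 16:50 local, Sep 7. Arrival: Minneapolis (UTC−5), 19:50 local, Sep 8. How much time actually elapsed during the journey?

Minneapolis is 8:00 behind Moscow.
Clock-face elapsed time (ignoring zones) is 27 hours.
Actual elapsed = 27 hours + 8:00 = 35 hours.

35 hours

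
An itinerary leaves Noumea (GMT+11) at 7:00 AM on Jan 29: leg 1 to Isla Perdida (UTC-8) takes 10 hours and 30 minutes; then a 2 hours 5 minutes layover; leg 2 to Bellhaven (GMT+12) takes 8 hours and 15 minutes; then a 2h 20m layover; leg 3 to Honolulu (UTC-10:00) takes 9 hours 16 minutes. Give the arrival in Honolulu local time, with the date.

6:26 PM on January 29

Convert departure to UTC: 7:00 AM − 11:00 = 8:00 PM UTC on Jan 28.
Add 10 hours 30 minutes leg 1 → 6:30 AM UTC (Jan 29).
Add 2 hours 5 minutes layover in Isla Perdida → 8:35 AM UTC.
Add 8 hours 15 minutes leg 2 → 4:50 PM UTC.
Add 2 hours 20 minutes layover in Bellhaven → 7:10 PM UTC.
Add 9 hours and 16 minutes leg 3 → 4:26 AM UTC (Jan 30).
Honolulu is UTC−10:00, so local arrival = 4:26 AM − 10:00 = 6:26 PM on Jan 29.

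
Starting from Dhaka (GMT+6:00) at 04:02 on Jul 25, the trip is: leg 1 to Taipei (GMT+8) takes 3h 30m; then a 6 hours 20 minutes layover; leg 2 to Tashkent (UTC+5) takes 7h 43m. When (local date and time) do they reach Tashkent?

20:35 on Jul 25

Convert departure to UTC: 04:02 − 6:00 = 22:02 UTC on Jul 24.
Add 3 hours and 30 minutes leg 1 → 01:32 UTC (Jul 25).
Add 6 hours 20 minutes layover in Taipei → 07:52 UTC.
Add 7 hours 43 minutes leg 2 → 15:35 UTC.
Tashkent is UTC+5:00, so local arrival = 15:35 + 5:00 = 20:35 on Jul 25.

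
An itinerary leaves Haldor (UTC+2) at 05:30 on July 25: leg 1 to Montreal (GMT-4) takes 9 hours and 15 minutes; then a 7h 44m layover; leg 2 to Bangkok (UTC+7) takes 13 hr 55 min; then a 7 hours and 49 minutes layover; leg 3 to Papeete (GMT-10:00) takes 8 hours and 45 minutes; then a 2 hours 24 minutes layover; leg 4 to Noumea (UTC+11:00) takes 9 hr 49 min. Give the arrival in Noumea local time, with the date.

02:11 on July 28

Convert departure to UTC: 05:30 − 2:00 = 03:30 UTC on Jul 25.
Add 9 hours 15 minutes leg 1 → 12:45 UTC.
Add 7 hours and 44 minutes layover in Montreal → 20:29 UTC.
Add 13 hours 55 minutes leg 2 → 10:24 UTC (Jul 26).
Add 7 hours and 49 minutes layover in Bangkok → 18:13 UTC.
Add 8 hours 45 minutes leg 3 → 02:58 UTC (Jul 27).
Add 2 hours and 24 minutes layover in Papeete → 05:22 UTC.
Add 9 hours and 49 minutes leg 4 → 15:11 UTC.
Noumea is UTC+11:00, so local arrival = 15:11 + 11:00 = 02:11 on Jul 28.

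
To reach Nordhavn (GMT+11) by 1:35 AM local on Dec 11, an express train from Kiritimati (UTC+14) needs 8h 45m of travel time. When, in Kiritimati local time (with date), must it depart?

7:50 PM on Dec 10

Target arrival in UTC: 1:35 AM − 11:00 = 2:35 PM on Dec 10.
Subtract 8 hours 45 minutes → departure 5:50 AM UTC on Dec 10.
Kiritimati is UTC+14:00: 5:50 AM + 14:00 = 7:50 PM on Dec 10.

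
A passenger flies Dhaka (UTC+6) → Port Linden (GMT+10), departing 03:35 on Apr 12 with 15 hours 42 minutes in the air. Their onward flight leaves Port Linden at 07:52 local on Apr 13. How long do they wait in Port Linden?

8 hours 35 minutes

Convert departure to UTC: 03:35 − 6:00 = 21:35 UTC on Apr 11.
Add 15 hours 42 minutes flight time → 13:17 UTC (Apr 12).
Port Linden is UTC+10:00, so local arrival = 13:17 + 10:00 = 23:17 on Apr 12.
Layover = 07:52 − 23:17 (+1 day) = 8 hours 35 minutes.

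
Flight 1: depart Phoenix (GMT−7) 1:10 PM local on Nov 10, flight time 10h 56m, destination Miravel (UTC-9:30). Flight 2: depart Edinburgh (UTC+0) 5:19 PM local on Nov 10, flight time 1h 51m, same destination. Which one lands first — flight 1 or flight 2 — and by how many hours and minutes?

the second, by 11 hours 56 minutes

Flight 1 in UTC: 1:10 PM + 7:00 = 8:10 PM on Nov 10.
+10 hours 56 minutes → arrive 7:06 AM UTC on Nov 11.
Flight 2 departs at 5:19 PM UTC (Nov 10).
+1 hour and 51 minutes → arrive 7:10 PM UTC on Nov 10.
Flight 2 lands earlier by 11 hours 56 minutes.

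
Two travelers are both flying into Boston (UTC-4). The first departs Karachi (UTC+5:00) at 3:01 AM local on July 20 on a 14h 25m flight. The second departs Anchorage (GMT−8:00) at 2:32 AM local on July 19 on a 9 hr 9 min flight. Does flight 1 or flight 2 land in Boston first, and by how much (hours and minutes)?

Flight 1 in UTC: 3:01 AM − 5:00 = 10:01 PM on Jul 19.
+14 hours and 25 minutes → arrive 12:26 PM UTC on Jul 20.
Flight 2 in UTC: 2:32 AM + 8:00 = 10:32 AM on Jul 19.
+9 hours and 9 minutes → arrive 7:41 PM UTC on Jul 19.
Flight 2 lands earlier by 16 hours 45 minutes.

the second, by 16 hours 45 minutes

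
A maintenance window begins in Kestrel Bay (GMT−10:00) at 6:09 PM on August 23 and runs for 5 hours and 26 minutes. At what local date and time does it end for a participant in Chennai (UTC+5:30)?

3:05 PM on August 24

Chennai is 15:30 ahead of Kestrel Bay.
After 5 hours and 26 minutes it is 11:35 PM in Kestrel Bay.
Shift by the zone difference: 11:35 PM + 15:30 = 3:05 PM on Aug 24 in Chennai.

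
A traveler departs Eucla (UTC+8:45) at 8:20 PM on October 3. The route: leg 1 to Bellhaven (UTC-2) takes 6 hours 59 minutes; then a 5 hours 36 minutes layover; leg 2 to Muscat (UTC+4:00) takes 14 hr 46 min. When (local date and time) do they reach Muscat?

6:56 PM on October 4

Convert departure to UTC: 8:20 PM − 8:45 = 11:35 AM UTC on Oct 3.
Add 6 hours 59 minutes leg 1 → 6:34 PM UTC.
Add 5 hours and 36 minutes layover in Bellhaven → 12:10 AM UTC (Oct 4).
Add 14 hours 46 minutes leg 2 → 2:56 PM UTC.
Muscat is UTC+4:00, so local arrival = 2:56 PM + 4:00 = 6:56 PM on Oct 4.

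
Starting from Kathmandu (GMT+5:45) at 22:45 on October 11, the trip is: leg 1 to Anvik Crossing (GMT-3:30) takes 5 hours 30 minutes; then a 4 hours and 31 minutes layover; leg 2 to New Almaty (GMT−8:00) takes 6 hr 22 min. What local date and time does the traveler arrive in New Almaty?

01:23 on Oct 12

Convert departure to UTC: 22:45 − 5:45 = 17:00 UTC on Oct 11.
Add 5 hours and 30 minutes leg 1 → 22:30 UTC.
Add 4 hours 31 minutes layover in Anvik Crossing → 03:01 UTC (Oct 12).
Add 6 hours and 22 minutes leg 2 → 09:23 UTC.
New Almaty is UTC−8:00, so local arrival = 09:23 − 8:00 = 01:23 on Oct 12.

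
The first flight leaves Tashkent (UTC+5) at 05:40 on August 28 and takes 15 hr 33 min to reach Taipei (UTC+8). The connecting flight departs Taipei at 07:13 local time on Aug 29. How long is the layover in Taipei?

Convert departure to UTC: 05:40 − 5:00 = 00:40 UTC on Aug 28.
Add 15 hours 33 minutes flight time → 16:13 UTC.
Taipei is UTC+8:00, so local arrival = 16:13 + 8:00 = 00:13 on Aug 29.
Layover = 07:13 − 00:13 = 7 hours.

7 hours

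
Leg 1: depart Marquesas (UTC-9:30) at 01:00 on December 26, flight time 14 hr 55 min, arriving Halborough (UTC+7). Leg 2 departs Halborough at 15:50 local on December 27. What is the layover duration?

7 hours 25 minutes

Convert departure to UTC: 01:00 + 9:30 = 10:30 UTC on Dec 26.
Add 14 hours and 55 minutes flight time → 01:25 UTC (Dec 27).
Halborough is UTC+7:00, so local arrival = 01:25 + 7:00 = 08:25 on Dec 27.
Layover = 15:50 − 08:25 = 7 hours 25 minutes.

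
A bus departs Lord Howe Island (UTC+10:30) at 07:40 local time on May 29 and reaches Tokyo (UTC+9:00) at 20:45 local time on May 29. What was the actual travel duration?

14 hours 35 minutes

Tokyo is 1:30 behind Lord Howe Island.
Clock-face elapsed time (ignoring zones) is 13 hours 5 minutes.
Actual elapsed = 13 hours 5 minutes + 1:30 = 14 hours 35 minutes.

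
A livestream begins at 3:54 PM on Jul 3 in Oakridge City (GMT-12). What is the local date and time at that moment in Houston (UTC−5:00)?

10:54 PM on Jul 3

Houston is 7:00 ahead of Oakridge City.
Shift by the zone difference: 3:54 PM + 7:00 = 10:54 PM on Jul 3 in Houston.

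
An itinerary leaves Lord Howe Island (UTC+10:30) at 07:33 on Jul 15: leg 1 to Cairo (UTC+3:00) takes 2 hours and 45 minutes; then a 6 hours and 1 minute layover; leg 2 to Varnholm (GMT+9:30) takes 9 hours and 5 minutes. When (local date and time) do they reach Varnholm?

00:24 on Jul 16

Convert departure to UTC: 07:33 − 10:30 = 21:03 UTC on Jul 14.
Add 2 hours and 45 minutes leg 1 → 23:48 UTC.
Add 6 hours and 1 minute layover in Cairo → 05:49 UTC (Jul 15).
Add 9 hours 5 minutes leg 2 → 14:54 UTC.
Varnholm is UTC+9:30, so local arrival = 14:54 + 9:30 = 00:24 on Jul 16.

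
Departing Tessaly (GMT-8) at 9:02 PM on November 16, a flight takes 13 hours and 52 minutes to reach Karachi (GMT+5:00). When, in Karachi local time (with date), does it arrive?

Convert departure to UTC: 9:02 PM + 8:00 = 5:02 AM UTC on Nov 17.
Add 13 hours and 52 minutes travel time → 6:54 PM UTC.
Karachi is UTC+5:00, so local arrival = 6:54 PM + 5:00 = 11:54 PM on Nov 17.

11:54 PM on Nov 17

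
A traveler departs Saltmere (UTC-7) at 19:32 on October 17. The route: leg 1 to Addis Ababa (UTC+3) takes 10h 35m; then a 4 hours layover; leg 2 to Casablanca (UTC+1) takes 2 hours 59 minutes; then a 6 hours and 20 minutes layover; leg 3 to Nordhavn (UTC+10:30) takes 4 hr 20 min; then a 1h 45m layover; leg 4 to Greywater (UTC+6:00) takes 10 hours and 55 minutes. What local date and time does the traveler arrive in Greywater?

Convert departure to UTC: 19:32 + 7:00 = 02:32 UTC on Oct 18.
Add 10 hours 35 minutes leg 1 → 13:07 UTC.
Add 4 hours layover in Addis Ababa → 17:07 UTC.
Add 2 hours 59 minutes leg 2 → 20:06 UTC.
Add 6 hours 20 minutes layover in Casablanca → 02:26 UTC (Oct 19).
Add 4 hours and 20 minutes leg 3 → 06:46 UTC.
Add 1 hour 45 minutes layover in Nordhavn → 08:31 UTC.
Add 10 hours 55 minutes leg 4 → 19:26 UTC.
Greywater is UTC+6:00, so local arrival = 19:26 + 6:00 = 01:26 on Oct 20.

01:26 on October 20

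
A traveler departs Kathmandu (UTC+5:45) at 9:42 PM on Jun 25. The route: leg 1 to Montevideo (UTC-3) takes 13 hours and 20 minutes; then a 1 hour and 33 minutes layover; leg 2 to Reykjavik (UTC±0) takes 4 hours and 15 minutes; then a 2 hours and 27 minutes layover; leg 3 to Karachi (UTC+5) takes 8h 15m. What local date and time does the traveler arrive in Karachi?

2:47 AM on Jun 27

Convert departure to UTC: 9:42 PM − 5:45 = 3:57 PM UTC on Jun 25.
Add 13 hours 20 minutes leg 1 → 5:17 AM UTC (Jun 26).
Add 1 hour and 33 minutes layover in Montevideo → 6:50 AM UTC.
Add 4 hours and 15 minutes leg 2 → 11:05 AM UTC.
Add 2 hours and 27 minutes layover in Reykjavik → 1:32 PM UTC.
Add 8 hours and 15 minutes leg 3 → 9:47 PM UTC.
Karachi is UTC+5:00, so local arrival = 9:47 PM + 5:00 = 2:47 AM on Jun 27.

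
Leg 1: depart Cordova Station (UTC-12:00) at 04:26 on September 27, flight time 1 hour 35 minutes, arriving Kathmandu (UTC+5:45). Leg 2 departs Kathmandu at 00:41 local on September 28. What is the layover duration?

55 minutes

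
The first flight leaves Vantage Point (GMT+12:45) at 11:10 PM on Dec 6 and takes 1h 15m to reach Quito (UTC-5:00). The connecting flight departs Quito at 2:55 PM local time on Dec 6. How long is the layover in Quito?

8 hours 15 minutes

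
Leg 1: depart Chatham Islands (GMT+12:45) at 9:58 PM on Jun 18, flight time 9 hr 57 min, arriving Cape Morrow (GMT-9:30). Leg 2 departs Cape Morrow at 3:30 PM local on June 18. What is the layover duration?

5 hours 50 minutes

Convert departure to UTC: 9:58 PM − 12:45 = 9:13 AM UTC on Jun 18.
Add 9 hours and 57 minutes flight time → 7:10 PM UTC.
Cape Morrow is UTC−9:30, so local arrival = 7:10 PM − 9:30 = 9:40 AM on Jun 18.
Layover = 3:30 PM − 9:40 AM = 5 hours 50 minutes.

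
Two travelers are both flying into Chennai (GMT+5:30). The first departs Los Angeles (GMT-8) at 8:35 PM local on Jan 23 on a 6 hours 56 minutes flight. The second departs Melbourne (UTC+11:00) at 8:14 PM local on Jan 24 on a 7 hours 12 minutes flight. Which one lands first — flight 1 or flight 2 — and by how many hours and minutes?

the first, by 4 hours 55 minutes

Flight 1 in UTC: 8:35 PM + 8:00 = 4:35 AM on Jan 24.
+6 hours and 56 minutes → arrive 11:31 AM UTC on Jan 24.
Flight 2 in UTC: 8:14 PM − 11:00 = 9:14 AM on Jan 24.
+7 hours and 12 minutes → arrive 4:26 PM UTC on Jan 24.
Flight 1 lands earlier by 4 hours 55 minutes.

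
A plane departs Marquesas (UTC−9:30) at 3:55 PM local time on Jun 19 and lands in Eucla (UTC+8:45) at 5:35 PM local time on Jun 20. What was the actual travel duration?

Departure in UTC: 3:55 PM + 9:30 = 1:25 AM on Jun 20.
Arrival in UTC: 5:35 PM − 8:45 = 8:50 AM on Jun 20.
Elapsed = 8:50 AM − 1:25 AM = 7 hours 25 minutes.

7 hours 25 minutes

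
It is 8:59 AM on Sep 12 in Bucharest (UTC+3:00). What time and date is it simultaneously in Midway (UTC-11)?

6:59 PM on Sep 11

Midway is 14:00 behind Bucharest.
Shift by the zone difference: 8:59 AM − 14:00 = 6:59 PM on Sep 11 in Midway.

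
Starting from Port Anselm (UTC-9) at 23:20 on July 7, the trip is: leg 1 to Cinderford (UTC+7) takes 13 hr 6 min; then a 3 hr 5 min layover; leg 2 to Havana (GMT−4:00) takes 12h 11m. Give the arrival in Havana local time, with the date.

08:42 on July 9

Convert departure to UTC: 23:20 + 9:00 = 08:20 UTC on Jul 8.
Add 13 hours 6 minutes leg 1 → 21:26 UTC.
Add 3 hours 5 minutes layover in Cinderford → 00:31 UTC (Jul 9).
Add 12 hours and 11 minutes leg 2 → 12:42 UTC.
Havana is UTC−4:00, so local arrival = 12:42 − 4:00 = 08:42 on Jul 9.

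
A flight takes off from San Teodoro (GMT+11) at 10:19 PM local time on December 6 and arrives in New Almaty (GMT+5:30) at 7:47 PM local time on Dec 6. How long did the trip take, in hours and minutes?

New Almaty is 5:30 behind San Teodoro.
Clock-face elapsed time (ignoring zones) is −2 hours 32 minutes.
Actual elapsed = −2 hours 32 minutes + 5:30 = 2 hours 58 minutes.

2 hours 58 minutes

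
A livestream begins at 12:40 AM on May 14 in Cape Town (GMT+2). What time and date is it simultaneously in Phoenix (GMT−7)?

3:40 PM on May 13

In UTC: 12:40 AM − 2:00 = 10:40 PM on May 13.
Phoenix is UTC−7:00: 10:40 PM − 7:00 = 3:40 PM on May 13.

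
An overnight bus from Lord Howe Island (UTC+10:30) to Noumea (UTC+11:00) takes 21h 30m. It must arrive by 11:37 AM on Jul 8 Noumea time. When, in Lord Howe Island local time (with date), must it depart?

Target arrival in UTC: 11:37 AM − 11:00 = 12:37 AM on Jul 8.
Subtract 21 hours 30 minutes → departure 3:07 AM UTC on Jul 7.
Lord Howe Island is UTC+10:30: 3:07 AM + 10:30 = 1:37 PM on Jul 7.

1:37 PM on July 7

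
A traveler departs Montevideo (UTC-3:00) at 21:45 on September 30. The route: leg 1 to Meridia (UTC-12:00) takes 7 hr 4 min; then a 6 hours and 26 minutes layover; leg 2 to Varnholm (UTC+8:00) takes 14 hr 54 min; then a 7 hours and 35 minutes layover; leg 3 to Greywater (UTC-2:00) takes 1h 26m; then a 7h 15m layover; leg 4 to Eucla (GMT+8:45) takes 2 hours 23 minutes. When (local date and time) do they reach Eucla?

08:33 on October 3

Convert departure to UTC: 21:45 + 3:00 = 00:45 UTC on Oct 1.
Add 7 hours 4 minutes leg 1 → 07:49 UTC.
Add 6 hours 26 minutes layover in Meridia → 14:15 UTC.
Add 14 hours and 54 minutes leg 2 → 05:09 UTC (Oct 2).
Add 7 hours and 35 minutes layover in Varnholm → 12:44 UTC.
Add 1 hour and 26 minutes leg 3 → 14:10 UTC.
Add 7 hours and 15 minutes layover in Greywater → 21:25 UTC.
Add 2 hours 23 minutes leg 4 → 23:48 UTC.
Eucla is UTC+8:45, so local arrival = 23:48 + 8:45 = 08:33 on Oct 3.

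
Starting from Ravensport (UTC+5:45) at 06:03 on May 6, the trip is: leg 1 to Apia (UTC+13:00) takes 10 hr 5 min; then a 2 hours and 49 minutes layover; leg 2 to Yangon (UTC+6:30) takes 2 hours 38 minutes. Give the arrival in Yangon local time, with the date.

22:20 on May 6

Convert departure to UTC: 06:03 − 5:45 = 00:18 UTC on May 6.
Add 10 hours and 5 minutes leg 1 → 10:23 UTC.
Add 2 hours 49 minutes layover in Apia → 13:12 UTC.
Add 2 hours and 38 minutes leg 2 → 15:50 UTC.
Yangon is UTC+6:30, so local arrival = 15:50 + 6:30 = 22:20 on May 6.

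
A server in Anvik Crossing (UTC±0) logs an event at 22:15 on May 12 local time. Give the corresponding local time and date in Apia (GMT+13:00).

Anvik Crossing is UTC+0 so that is 22:15 UTC.
Apia is UTC+13:00: 22:15 + 13:00 = 11:15 on May 13.

11:15 on May 13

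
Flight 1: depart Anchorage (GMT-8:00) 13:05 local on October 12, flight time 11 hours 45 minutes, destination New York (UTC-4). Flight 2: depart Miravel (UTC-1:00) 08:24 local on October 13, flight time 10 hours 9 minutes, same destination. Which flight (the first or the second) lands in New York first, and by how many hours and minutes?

Flight 1 in UTC: 13:05 + 8:00 = 21:05 on Oct 12.
+11 hours and 45 minutes → arrive 08:50 UTC on Oct 13.
Flight 2 in UTC: 08:24 + 1:00 = 09:24 on Oct 13.
+10 hours 9 minutes → arrive 19:33 UTC on Oct 13.
Flight 1 lands earlier by 10 hours 43 minutes.

the first, by 10 hours 43 minutes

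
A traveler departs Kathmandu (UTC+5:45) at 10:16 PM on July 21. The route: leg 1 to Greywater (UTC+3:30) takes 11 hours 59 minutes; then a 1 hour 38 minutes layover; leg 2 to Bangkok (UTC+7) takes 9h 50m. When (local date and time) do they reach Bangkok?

10:58 PM on July 22

Convert departure to UTC: 10:16 PM − 5:45 = 4:31 PM UTC on Jul 21.
Add 11 hours 59 minutes leg 1 → 4:30 AM UTC (Jul 22).
Add 1 hour and 38 minutes layover in Greywater → 6:08 AM UTC.
Add 9 hours and 50 minutes leg 2 → 3:58 PM UTC.
Bangkok is UTC+7:00, so local arrival = 3:58 PM + 7:00 = 10:58 PM on Jul 22.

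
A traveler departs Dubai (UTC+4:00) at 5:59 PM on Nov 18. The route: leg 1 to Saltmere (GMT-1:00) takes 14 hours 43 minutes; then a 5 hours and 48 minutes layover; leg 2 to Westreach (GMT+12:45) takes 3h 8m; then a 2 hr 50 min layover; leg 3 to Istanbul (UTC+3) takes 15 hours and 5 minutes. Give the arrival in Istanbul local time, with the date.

10:33 AM on November 20

Convert departure to UTC: 5:59 PM − 4:00 = 1:59 PM UTC on Nov 18.
Add 14 hours 43 minutes leg 1 → 4:42 AM UTC (Nov 19).
Add 5 hours 48 minutes layover in Saltmere → 10:30 AM UTC.
Add 3 hours and 8 minutes leg 2 → 1:38 PM UTC.
Add 2 hours 50 minutes layover in Westreach → 4:28 PM UTC.
Add 15 hours 5 minutes leg 3 → 7:33 AM UTC (Nov 20).
Istanbul is UTC+3:00, so local arrival = 7:33 AM + 3:00 = 10:33 AM on Nov 20.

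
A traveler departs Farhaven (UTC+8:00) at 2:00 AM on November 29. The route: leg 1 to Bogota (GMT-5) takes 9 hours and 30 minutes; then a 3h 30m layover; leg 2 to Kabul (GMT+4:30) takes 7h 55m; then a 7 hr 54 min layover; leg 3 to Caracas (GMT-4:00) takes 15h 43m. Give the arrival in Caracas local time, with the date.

10:32 AM on November 30

Convert departure to UTC: 2:00 AM − 8:00 = 6:00 PM UTC on Nov 28.
Add 9 hours and 30 minutes leg 1 → 3:30 AM UTC (Nov 29).
Add 3 hours 30 minutes layover in Bogota → 7:00 AM UTC.
Add 7 hours 55 minutes leg 2 → 2:55 PM UTC.
Add 7 hours and 54 minutes layover in Kabul → 10:49 PM UTC.
Add 15 hours 43 minutes leg 3 → 2:32 PM UTC (Nov 30).
Caracas is UTC−4:00, so local arrival = 2:32 PM − 4:00 = 10:32 AM on Nov 30.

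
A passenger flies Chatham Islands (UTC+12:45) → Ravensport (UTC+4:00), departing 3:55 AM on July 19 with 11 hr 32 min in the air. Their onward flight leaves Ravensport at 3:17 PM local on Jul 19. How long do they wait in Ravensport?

Convert departure to UTC: 3:55 AM − 12:45 = 3:10 PM UTC on Jul 18.
Add 11 hours 32 minutes flight time → 2:42 AM UTC (Jul 19).
Ravensport is UTC+4:00, so local arrival = 2:42 AM + 4:00 = 6:42 AM on Jul 19.
Layover = 3:17 PM − 6:42 AM = 8 hours 35 minutes.

8 hours 35 minutes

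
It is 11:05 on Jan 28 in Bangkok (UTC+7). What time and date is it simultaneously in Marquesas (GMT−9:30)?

Marquesas is 16:30 behind Bangkok.
Shift by the zone difference: 11:05 − 16:30 = 18:35 on Jan 27 in Marquesas.

18:35 on Jan 27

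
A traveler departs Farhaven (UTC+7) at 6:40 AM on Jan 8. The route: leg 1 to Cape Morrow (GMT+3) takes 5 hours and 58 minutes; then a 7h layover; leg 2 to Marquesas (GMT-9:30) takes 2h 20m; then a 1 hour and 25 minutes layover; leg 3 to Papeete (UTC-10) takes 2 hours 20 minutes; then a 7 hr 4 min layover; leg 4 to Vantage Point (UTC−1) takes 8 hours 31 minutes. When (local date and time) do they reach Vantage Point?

9:18 AM on January 9

Convert departure to UTC: 6:40 AM − 7:00 = 11:40 PM UTC on Jan 7.
Add 5 hours 58 minutes leg 1 → 5:38 AM UTC (Jan 8).
Add 7 hours layover in Cape Morrow → 12:38 PM UTC.
Add 2 hours and 20 minutes leg 2 → 2:58 PM UTC.
Add 1 hour 25 minutes layover in Marquesas → 4:23 PM UTC.
Add 2 hours and 20 minutes leg 3 → 6:43 PM UTC.
Add 7 hours and 4 minutes layover in Papeete → 1:47 AM UTC (Jan 9).
Add 8 hours 31 minutes leg 4 → 10:18 AM UTC.
Vantage Point is UTC−1:00, so local arrival = 10:18 AM − 1:00 = 9:18 AM on Jan 9.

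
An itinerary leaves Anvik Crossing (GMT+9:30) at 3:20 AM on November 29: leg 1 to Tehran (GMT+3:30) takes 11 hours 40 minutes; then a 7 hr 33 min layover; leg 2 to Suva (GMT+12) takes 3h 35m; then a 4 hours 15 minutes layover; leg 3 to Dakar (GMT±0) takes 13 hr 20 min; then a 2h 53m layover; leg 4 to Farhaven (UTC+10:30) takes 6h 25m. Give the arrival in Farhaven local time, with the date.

Convert departure to UTC: 3:20 AM − 9:30 = 5:50 PM UTC on Nov 28.
Add 11 hours 40 minutes leg 1 → 5:30 AM UTC (Nov 29).
Add 7 hours and 33 minutes layover in Tehran → 1:03 PM UTC.
Add 3 hours and 35 minutes leg 2 → 4:38 PM UTC.
Add 4 hours and 15 minutes layover in Suva → 8:53 PM UTC.
Add 13 hours 20 minutes leg 3 → 10:13 AM UTC (Nov 30).
Add 2 hours and 53 minutes layover in Dakar → 1:06 PM UTC.
Add 6 hours 25 minutes leg 4 → 7:31 PM UTC.
Farhaven is UTC+10:30, so local arrival = 7:31 PM + 10:30 = 6:01 AM on Dec 1.

6:01 AM on December 1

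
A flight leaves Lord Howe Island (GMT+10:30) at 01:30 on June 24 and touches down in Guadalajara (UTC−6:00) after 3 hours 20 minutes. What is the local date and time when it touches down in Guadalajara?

12:20 on Jun 23

Convert departure to UTC: 01:30 − 10:30 = 15:00 UTC on Jun 23.
Add 3 hours and 20 minutes travel time → 18:20 UTC.
Guadalajara is UTC−6:00, so local arrival = 18:20 − 6:00 = 12:20 on Jun 23.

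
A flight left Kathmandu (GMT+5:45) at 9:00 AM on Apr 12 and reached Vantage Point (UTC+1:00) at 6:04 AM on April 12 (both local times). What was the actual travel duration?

Departure in UTC: 9:00 AM − 5:45 = 3:15 AM on Apr 12.
Arrival in UTC: 6:04 AM − 1:00 = 5:04 AM on Apr 12.
Elapsed = 5:04 AM − 3:15 AM = 1 hour 49 minutes.

1 hour 49 minutes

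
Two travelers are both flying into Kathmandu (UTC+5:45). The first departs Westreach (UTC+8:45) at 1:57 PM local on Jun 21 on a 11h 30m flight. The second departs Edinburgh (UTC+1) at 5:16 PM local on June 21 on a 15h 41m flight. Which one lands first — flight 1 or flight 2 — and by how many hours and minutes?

the first, by 15 hours 15 minutes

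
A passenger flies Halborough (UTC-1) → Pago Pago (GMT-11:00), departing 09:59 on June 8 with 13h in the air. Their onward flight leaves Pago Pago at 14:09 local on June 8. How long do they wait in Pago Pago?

Convert departure to UTC: 09:59 + 1:00 = 10:59 UTC on Jun 8.
Add 13 hours flight time → 23:59 UTC.
Pago Pago is UTC−11:00, so local arrival = 23:59 − 11:00 = 12:59 on Jun 8.
Layover = 14:09 − 12:59 = 1 hour 10 minutes.

1 hour 10 minutes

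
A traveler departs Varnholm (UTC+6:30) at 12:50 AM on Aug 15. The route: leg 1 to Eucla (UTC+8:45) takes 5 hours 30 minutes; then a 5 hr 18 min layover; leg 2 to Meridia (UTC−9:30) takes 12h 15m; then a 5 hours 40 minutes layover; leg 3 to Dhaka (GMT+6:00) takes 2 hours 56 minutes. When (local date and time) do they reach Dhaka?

7:59 AM on Aug 16

Convert departure to UTC: 12:50 AM − 6:30 = 6:20 PM UTC on Aug 14.
Add 5 hours and 30 minutes leg 1 → 11:50 PM UTC.
Add 5 hours and 18 minutes layover in Eucla → 5:08 AM UTC (Aug 15).
Add 12 hours 15 minutes leg 2 → 5:23 PM UTC.
Add 5 hours 40 minutes layover in Meridia → 11:03 PM UTC.
Add 2 hours and 56 minutes leg 3 → 1:59 AM UTC (Aug 16).
Dhaka is UTC+6:00, so local arrival = 1:59 AM + 6:00 = 7:59 AM on Aug 16.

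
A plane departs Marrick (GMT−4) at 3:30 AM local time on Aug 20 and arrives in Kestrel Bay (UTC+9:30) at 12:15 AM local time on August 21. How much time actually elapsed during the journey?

Departure in UTC: 3:30 AM + 4:00 = 7:30 AM on Aug 20.
Arrival in UTC: 12:15 AM − 9:30 = 2:45 PM on Aug 20.
Elapsed = 2:45 PM − 7:30 AM = 7 hours 15 minutes.

7 hours 15 minutes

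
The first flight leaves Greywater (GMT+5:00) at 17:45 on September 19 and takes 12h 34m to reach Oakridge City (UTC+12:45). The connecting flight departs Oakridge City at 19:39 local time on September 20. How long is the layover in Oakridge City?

5 hours 35 minutes

Convert departure to UTC: 17:45 − 5:00 = 12:45 UTC on Sep 19.
Add 12 hours 34 minutes flight time → 01:19 UTC (Sep 20).
Oakridge City is UTC+12:45, so local arrival = 01:19 + 12:45 = 14:04 on Sep 20.
Layover = 19:39 − 14:04 = 5 hours 35 minutes.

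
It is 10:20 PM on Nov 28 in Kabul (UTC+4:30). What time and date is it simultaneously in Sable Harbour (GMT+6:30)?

In UTC: 10:20 PM − 4:30 = 5:50 PM on Nov 28.
Sable Harbour is UTC+6:30: 5:50 PM + 6:30 = 12:20 AM on Nov 29.

12:20 AM on November 29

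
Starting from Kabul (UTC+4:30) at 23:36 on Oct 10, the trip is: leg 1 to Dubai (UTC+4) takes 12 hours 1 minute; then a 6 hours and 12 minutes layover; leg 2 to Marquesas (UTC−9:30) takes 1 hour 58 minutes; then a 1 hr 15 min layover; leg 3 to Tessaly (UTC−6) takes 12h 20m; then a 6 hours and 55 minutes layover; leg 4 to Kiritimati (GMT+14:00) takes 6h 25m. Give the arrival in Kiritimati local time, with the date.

08:12 on October 13

Convert departure to UTC: 23:36 − 4:30 = 19:06 UTC on Oct 10.
Add 12 hours and 1 minute leg 1 → 07:07 UTC (Oct 11).
Add 6 hours 12 minutes layover in Dubai → 13:19 UTC.
Add 1 hour and 58 minutes leg 2 → 15:17 UTC.
Add 1 hour and 15 minutes layover in Marquesas → 16:32 UTC.
Add 12 hours 20 minutes leg 3 → 04:52 UTC (Oct 12).
Add 6 hours and 55 minutes layover in Tessaly → 11:47 UTC.
Add 6 hours and 25 minutes leg 4 → 18:12 UTC.
Kiritimati is UTC+14:00, so local arrival = 18:12 + 14:00 = 08:12 on Oct 13.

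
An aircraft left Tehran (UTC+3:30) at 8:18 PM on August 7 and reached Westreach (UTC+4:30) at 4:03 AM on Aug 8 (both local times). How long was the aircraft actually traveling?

Departure in UTC: 8:18 PM − 3:30 = 4:48 PM on Aug 7.
Arrival in UTC: 4:03 AM − 4:30 = 11:33 PM on Aug 7.
Elapsed = 11:33 PM − 4:48 PM = 6 hours 45 minutes.

6 hours 45 minutes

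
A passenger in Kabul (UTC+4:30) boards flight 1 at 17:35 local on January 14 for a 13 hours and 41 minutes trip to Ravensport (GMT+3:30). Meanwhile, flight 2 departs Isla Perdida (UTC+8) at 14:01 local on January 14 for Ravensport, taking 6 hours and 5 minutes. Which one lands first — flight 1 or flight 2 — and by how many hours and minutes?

the second, by 14 hours 40 minutes

Flight 1 in UTC: 17:35 − 4:30 = 13:05 on Jan 14.
+13 hours 41 minutes → arrive 02:46 UTC on Jan 15.
Flight 2 in UTC: 14:01 − 8:00 = 06:01 on Jan 14.
+6 hours and 5 minutes → arrive 12:06 UTC on Jan 14.
Flight 2 lands earlier by 14 hours 40 minutes.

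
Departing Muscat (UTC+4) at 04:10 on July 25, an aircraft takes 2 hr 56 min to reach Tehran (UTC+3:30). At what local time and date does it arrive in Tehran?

Tehran is 0:30 behind Muscat.
After 2 hours and 56 minutes it is 07:06 in Muscat.
Shift by the zone difference: 07:06 − 0:30 = 06:36 on Jul 25 in Tehran.

06:36 on Jul 25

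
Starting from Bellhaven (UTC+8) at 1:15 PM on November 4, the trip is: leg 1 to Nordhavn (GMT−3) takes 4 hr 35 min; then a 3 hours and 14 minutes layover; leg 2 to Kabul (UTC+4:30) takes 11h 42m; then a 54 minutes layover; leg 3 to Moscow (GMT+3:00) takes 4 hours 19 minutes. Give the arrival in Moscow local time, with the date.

8:59 AM on November 5

Convert departure to UTC: 1:15 PM − 8:00 = 5:15 AM UTC on Nov 4.
Add 4 hours 35 minutes leg 1 → 9:50 AM UTC.
Add 3 hours and 14 minutes layover in Nordhavn → 1:04 PM UTC.
Add 11 hours 42 minutes leg 2 → 12:46 AM UTC (Nov 5).
Add 54 minutes layover in Kabul → 1:40 AM UTC.
Add 4 hours 19 minutes leg 3 → 5:59 AM UTC.
Moscow is UTC+3:00, so local arrival = 5:59 AM + 3:00 = 8:59 AM on Nov 5.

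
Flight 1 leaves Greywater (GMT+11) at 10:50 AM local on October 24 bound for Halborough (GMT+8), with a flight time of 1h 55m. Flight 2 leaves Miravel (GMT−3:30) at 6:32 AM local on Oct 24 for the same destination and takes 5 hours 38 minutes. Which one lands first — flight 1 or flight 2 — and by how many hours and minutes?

the first, by 13 hours 55 minutes

Flight 1 in UTC: 10:50 AM − 11:00 = 11:50 PM on Oct 23.
+1 hour and 55 minutes → arrive 1:45 AM UTC on Oct 24.
Flight 2 in UTC: 6:32 AM + 3:30 = 10:02 AM on Oct 24.
+5 hours and 38 minutes → arrive 3:40 PM UTC on Oct 24.
Flight 1 lands earlier by 13 hours 55 minutes.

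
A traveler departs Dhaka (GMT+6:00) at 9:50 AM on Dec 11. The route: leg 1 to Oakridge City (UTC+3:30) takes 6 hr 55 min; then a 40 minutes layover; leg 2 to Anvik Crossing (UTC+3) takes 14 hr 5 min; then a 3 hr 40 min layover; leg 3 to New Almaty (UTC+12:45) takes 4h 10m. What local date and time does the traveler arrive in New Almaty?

Convert departure to UTC: 9:50 AM − 6:00 = 3:50 AM UTC on Dec 11.
Add 6 hours and 55 minutes leg 1 → 10:45 AM UTC.
Add 40 minutes layover in Oakridge City → 11:25 AM UTC.
Add 14 hours and 5 minutes leg 2 → 1:30 AM UTC (Dec 12).
Add 3 hours and 40 minutes layover in Anvik Crossing → 5:10 AM UTC.
Add 4 hours and 10 minutes leg 3 → 9:20 AM UTC.
New Almaty is UTC+12:45, so local arrival = 9:20 AM + 12:45 = 10:05 PM on Dec 12.

10:05 PM on December 12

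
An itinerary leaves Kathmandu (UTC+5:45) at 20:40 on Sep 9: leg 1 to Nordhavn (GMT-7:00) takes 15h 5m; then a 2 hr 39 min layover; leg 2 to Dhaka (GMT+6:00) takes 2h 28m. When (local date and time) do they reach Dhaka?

Convert departure to UTC: 20:40 − 5:45 = 14:55 UTC on Sep 9.
Add 15 hours 5 minutes leg 1 → 06:00 UTC (Sep 10).
Add 2 hours 39 minutes layover in Nordhavn → 08:39 UTC.
Add 2 hours and 28 minutes leg 2 → 11:07 UTC.
Dhaka is UTC+6:00, so local arrival = 11:07 + 6:00 = 17:07 on Sep 10.

17:07 on Sep 10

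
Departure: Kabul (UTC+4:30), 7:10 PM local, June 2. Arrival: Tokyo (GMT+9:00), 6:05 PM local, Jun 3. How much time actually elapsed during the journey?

18 hours 25 minutes

Departure in UTC: 7:10 PM − 4:30 = 2:40 PM on Jun 2.
Arrival in UTC: 6:05 PM − 9:00 = 9:05 AM on Jun 3.
Elapsed = 9:05 AM − 2:40 PM (+1 day) = 18 hours 25 minutes.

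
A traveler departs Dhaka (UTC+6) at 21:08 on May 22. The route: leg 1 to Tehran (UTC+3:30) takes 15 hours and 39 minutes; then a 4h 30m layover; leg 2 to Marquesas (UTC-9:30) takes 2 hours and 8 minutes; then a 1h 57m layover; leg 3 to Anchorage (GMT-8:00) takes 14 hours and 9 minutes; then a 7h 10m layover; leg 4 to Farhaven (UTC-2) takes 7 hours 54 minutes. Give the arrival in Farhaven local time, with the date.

18:35 on May 24

Convert departure to UTC: 21:08 − 6:00 = 15:08 UTC on May 22.
Add 15 hours and 39 minutes leg 1 → 06:47 UTC (May 23).
Add 4 hours 30 minutes layover in Tehran → 11:17 UTC.
Add 2 hours and 8 minutes leg 2 → 13:25 UTC.
Add 1 hour 57 minutes layover in Marquesas → 15:22 UTC.
Add 14 hours 9 minutes leg 3 → 05:31 UTC (May 24).
Add 7 hours 10 minutes layover in Anchorage → 12:41 UTC.
Add 7 hours 54 minutes leg 4 → 20:35 UTC.
Farhaven is UTC−2:00, so local arrival = 20:35 − 2:00 = 18:35 on May 24.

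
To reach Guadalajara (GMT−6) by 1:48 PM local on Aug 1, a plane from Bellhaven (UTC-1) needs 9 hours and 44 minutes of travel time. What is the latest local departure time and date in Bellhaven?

9:04 AM on August 1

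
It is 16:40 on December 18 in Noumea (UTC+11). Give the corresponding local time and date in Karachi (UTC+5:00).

10:40 on December 18

In UTC: 16:40 − 11:00 = 05:40 on Dec 18.
Karachi is UTC+5:00: 05:40 + 5:00 = 10:40 on Dec 18.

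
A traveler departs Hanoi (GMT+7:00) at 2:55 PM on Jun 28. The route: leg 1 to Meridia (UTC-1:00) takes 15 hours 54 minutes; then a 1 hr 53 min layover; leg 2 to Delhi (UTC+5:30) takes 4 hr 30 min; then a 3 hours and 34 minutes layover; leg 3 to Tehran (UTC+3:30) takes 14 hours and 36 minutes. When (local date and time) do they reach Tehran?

Convert departure to UTC: 2:55 PM − 7:00 = 7:55 AM UTC on Jun 28.
Add 15 hours 54 minutes leg 1 → 11:49 PM UTC.
Add 1 hour and 53 minutes layover in Meridia → 1:42 AM UTC (Jun 29).
Add 4 hours 30 minutes leg 2 → 6:12 AM UTC.
Add 3 hours and 34 minutes layover in Delhi → 9:46 AM UTC.
Add 14 hours 36 minutes leg 3 → 12:22 AM UTC (Jun 30).
Tehran is UTC+3:30, so local arrival = 12:22 AM + 3:30 = 3:52 AM on Jun 30.

3:52 AM on June 30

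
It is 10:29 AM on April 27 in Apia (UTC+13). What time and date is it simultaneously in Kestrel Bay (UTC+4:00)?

1:29 AM on April 27

In UTC: 10:29 AM − 13:00 = 9:29 PM on Apr 26.
Kestrel Bay is UTC+4:00: 9:29 PM + 4:00 = 1:29 AM on Apr 27.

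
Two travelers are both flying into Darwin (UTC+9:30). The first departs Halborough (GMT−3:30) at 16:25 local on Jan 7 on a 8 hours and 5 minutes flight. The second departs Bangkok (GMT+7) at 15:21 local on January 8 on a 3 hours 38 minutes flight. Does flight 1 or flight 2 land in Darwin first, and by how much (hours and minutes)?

the first, by 7 hours 59 minutes

Flight 1 in UTC: 16:25 + 3:30 = 19:55 on Jan 7.
+8 hours 5 minutes → arrive 04:00 UTC on Jan 8.
Flight 2 in UTC: 15:21 − 7:00 = 08:21 on Jan 8.
+3 hours and 38 minutes → arrive 11:59 UTC on Jan 8.
Flight 1 lands earlier by 7 hours 59 minutes.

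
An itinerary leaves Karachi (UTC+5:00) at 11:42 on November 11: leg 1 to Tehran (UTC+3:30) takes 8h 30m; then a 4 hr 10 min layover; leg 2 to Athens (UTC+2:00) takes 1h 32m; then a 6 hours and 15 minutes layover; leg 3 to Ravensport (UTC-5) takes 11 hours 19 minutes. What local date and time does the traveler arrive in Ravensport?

09:28 on November 12

Convert departure to UTC: 11:42 − 5:00 = 06:42 UTC on Nov 11.
Add 8 hours 30 minutes leg 1 → 15:12 UTC.
Add 4 hours and 10 minutes layover in Tehran → 19:22 UTC.
Add 1 hour and 32 minutes leg 2 → 20:54 UTC.
Add 6 hours and 15 minutes layover in Athens → 03:09 UTC (Nov 12).
Add 11 hours and 19 minutes leg 3 → 14:28 UTC.
Ravensport is UTC−5:00, so local arrival = 14:28 − 5:00 = 09:28 on Nov 12.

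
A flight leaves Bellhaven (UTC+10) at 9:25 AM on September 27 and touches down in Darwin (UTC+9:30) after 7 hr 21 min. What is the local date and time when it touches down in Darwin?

4:16 PM on September 27

Darwin is 0:30 behind Bellhaven.
After 7 hours and 21 minutes it is 4:46 PM in Bellhaven.
Shift by the zone difference: 4:46 PM − 0:30 = 4:16 PM on Sep 27 in Darwin.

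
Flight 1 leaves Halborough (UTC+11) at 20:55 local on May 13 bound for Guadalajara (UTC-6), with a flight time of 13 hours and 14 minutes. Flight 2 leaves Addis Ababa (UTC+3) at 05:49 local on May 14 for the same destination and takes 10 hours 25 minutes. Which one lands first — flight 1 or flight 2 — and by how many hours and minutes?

Flight 1 in UTC: 20:55 − 11:00 = 09:55 on May 13.
+13 hours 14 minutes → arrive 23:09 UTC on May 13.
Flight 2 in UTC: 05:49 − 3:00 = 02:49 on May 14.
+10 hours and 25 minutes → arrive 13:14 UTC on May 14.
Flight 1 lands earlier by 14 hours 5 minutes.

the first, by 14 hours 5 minutes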